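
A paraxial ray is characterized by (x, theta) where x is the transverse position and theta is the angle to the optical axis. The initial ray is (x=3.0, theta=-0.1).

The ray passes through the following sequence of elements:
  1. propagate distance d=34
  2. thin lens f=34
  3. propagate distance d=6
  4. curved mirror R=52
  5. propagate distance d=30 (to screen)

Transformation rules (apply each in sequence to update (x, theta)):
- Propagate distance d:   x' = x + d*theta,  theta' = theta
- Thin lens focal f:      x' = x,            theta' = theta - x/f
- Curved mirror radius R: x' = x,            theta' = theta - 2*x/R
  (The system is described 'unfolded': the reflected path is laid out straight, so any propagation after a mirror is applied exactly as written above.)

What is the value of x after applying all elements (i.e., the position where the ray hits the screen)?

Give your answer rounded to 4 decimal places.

Initial: x=3.0000 theta=-0.1000
After 1 (propagate distance d=34): x=-0.4000 theta=-0.1000
After 2 (thin lens f=34): x=-0.4000 theta=-3/34 (≈-0.0882)
After 3 (propagate distance d=6): x=-79/85 (≈-0.9294) theta=-3/34 (≈-0.0882)
After 4 (curved mirror R=52): x=-79/85 (≈-0.9294) theta=-58/1105 (≈-0.0525)
After 5 (propagate distance d=30 (to screen)): x=-2767/1105 (≈-2.5041) theta=-58/1105 (≈-0.0525)
Rounded to 4 decimal places: x = -2.5041

Answer: -2.5041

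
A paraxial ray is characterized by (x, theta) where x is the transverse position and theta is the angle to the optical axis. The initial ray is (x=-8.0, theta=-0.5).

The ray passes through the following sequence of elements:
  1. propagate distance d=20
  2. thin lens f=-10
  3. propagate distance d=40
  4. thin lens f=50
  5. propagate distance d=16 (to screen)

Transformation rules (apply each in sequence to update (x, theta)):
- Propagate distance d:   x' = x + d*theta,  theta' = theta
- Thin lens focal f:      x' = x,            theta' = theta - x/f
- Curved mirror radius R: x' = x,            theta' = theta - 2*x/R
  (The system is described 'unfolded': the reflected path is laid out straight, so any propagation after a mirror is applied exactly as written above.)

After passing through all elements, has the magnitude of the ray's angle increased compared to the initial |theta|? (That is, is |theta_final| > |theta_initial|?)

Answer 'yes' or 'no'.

Initial: x=-8.0000 theta=-0.5000
After 1 (propagate distance d=20): x=-18.0000 theta=-0.5000
After 2 (thin lens f=-10): x=-18.0000 theta=-2.3000
After 3 (propagate distance d=40): x=-110.0000 theta=-2.3000
After 4 (thin lens f=50): x=-110.0000 theta=-0.1000
After 5 (propagate distance d=16 (to screen)): x=-111.6000 theta=-0.1000
|theta_initial|=0.5000 |theta_final|=0.1000 -> not increased

Answer: no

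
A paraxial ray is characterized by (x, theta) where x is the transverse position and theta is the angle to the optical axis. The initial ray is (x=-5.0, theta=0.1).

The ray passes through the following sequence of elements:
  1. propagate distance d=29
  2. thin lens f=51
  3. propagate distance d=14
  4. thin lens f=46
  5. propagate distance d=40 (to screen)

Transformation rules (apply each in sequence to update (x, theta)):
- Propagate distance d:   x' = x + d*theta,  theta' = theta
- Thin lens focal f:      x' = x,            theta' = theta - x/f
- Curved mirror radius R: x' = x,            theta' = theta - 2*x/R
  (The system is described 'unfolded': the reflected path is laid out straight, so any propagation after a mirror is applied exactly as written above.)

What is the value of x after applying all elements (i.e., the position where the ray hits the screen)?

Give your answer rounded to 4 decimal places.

Answer: 5.6309

Derivation:
Initial: x=-5.0000 theta=0.1000
After 1 (propagate distance d=29): x=-2.1000 theta=0.1000
After 2 (thin lens f=51): x=-2.1000 theta=12/85 (≈0.1412)
After 3 (propagate distance d=14): x=-21/170 (≈-0.1235) theta=12/85 (≈0.1412)
After 4 (thin lens f=46): x=-21/170 (≈-0.1235) theta=225/1564 (≈0.1439)
After 5 (propagate distance d=40 (to screen)): x=22017/3910 (≈5.6309) theta=225/1564 (≈0.1439)
Rounded to 4 decimal places: x = 5.6309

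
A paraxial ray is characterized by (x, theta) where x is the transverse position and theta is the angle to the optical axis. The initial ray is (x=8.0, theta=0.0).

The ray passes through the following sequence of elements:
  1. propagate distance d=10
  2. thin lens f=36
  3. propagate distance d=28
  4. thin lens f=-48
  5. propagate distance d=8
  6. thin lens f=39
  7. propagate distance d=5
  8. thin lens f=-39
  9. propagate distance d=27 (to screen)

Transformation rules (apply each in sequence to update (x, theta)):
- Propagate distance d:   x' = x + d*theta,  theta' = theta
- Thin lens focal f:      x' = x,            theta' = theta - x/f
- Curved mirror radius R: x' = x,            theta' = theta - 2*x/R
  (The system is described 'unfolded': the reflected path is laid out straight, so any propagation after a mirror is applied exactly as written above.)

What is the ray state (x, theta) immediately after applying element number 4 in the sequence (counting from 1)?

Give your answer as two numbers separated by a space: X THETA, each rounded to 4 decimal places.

Initial: x=8.0000 theta=0.0000
After 1 (propagate distance d=10): x=8.0000 theta=0.0000
After 2 (thin lens f=36): x=8.0000 theta=-2/9 (≈-0.2222)
After 3 (propagate distance d=28): x=16/9 (≈1.7778) theta=-2/9 (≈-0.2222)
After 4 (thin lens f=-48): x=16/9 (≈1.7778) theta=-5/27 (≈-0.1852)
Rounded to 4 decimal places: x = 1.7778, theta = -0.1852

Answer: 1.7778 -0.1852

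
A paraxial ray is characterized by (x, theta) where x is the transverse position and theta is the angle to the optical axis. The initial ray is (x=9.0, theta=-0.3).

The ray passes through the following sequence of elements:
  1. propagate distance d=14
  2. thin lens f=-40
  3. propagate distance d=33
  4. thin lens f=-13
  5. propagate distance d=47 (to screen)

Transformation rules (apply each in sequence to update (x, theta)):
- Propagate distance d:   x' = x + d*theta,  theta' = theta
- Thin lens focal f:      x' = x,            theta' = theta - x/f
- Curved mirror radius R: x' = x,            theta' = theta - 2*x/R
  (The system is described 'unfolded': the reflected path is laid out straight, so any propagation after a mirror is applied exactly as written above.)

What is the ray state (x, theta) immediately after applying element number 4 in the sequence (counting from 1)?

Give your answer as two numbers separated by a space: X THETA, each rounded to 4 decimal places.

Initial: x=9.0000 theta=-0.3000
After 1 (propagate distance d=14): x=4.8000 theta=-0.3000
After 2 (thin lens f=-40): x=4.8000 theta=-0.1800
After 3 (propagate distance d=33): x=-1.1400 theta=-0.1800
After 4 (thin lens f=-13): x=-1.1400 theta=-87/325 (≈-0.2677)
Rounded to 4 decimal places: x = -1.1400, theta = -0.2677

Answer: -1.1400 -0.2677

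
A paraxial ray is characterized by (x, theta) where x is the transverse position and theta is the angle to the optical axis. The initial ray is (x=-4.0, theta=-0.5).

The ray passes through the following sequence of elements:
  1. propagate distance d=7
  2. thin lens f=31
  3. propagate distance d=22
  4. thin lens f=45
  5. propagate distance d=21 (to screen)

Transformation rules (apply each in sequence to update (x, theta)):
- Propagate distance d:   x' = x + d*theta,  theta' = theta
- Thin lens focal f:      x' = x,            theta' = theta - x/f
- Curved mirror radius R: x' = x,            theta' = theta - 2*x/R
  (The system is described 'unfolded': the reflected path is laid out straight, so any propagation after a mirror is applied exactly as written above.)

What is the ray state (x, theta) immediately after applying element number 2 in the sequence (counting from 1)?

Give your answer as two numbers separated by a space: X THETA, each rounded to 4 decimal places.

Initial: x=-4.0000 theta=-0.5000
After 1 (propagate distance d=7): x=-7.5000 theta=-0.5000
After 2 (thin lens f=31): x=-7.5000 theta=-8/31 (≈-0.2581)
Rounded to 4 decimal places: x = -7.5000, theta = -0.2581

Answer: -7.5000 -0.2581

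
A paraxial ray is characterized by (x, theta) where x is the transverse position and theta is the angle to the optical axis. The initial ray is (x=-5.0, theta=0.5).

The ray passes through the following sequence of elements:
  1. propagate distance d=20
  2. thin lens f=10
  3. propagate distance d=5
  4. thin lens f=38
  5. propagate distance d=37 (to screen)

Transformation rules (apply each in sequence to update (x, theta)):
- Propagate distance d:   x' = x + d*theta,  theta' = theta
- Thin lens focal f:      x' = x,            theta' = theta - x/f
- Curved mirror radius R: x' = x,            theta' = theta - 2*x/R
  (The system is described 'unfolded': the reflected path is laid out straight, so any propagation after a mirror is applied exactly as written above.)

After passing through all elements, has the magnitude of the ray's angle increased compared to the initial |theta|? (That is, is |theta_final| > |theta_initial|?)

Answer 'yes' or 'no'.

Initial: x=-5.0000 theta=0.5000
After 1 (propagate distance d=20): x=5.0000 theta=0.5000
After 2 (thin lens f=10): x=5.0000 theta=0.0000
After 3 (propagate distance d=5): x=5.0000 theta=0.0000
After 4 (thin lens f=38): x=5.0000 theta=-5/38 (≈-0.1316)
After 5 (propagate distance d=37 (to screen)): x=5/38 (≈0.1316) theta=-5/38 (≈-0.1316)
|theta_initial|=0.5000 |theta_final|=5/38 (≈0.1316) -> not increased

Answer: no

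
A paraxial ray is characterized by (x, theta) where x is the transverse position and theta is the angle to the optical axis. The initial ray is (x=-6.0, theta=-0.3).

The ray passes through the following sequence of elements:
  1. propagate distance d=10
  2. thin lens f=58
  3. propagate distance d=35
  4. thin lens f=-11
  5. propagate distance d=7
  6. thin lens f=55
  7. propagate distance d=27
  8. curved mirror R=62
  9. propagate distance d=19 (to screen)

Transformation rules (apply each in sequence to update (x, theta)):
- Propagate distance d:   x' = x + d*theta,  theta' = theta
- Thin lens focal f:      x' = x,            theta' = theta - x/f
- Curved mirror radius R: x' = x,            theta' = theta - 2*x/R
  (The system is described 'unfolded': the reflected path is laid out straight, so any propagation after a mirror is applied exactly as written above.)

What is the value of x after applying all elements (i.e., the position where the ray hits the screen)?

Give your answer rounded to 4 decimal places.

Initial: x=-6.0000 theta=-0.3000
After 1 (propagate distance d=10): x=-9.0000 theta=-0.3000
After 2 (thin lens f=58): x=-9.0000 theta=-21/145 (≈-0.1448)
After 3 (propagate distance d=35): x=-408/29 (≈-14.0690) theta=-21/145 (≈-0.1448)
After 4 (thin lens f=-11): x=-408/29 (≈-14.0690) theta=-2271/1595 (≈-1.4238)
After 5 (propagate distance d=7): x=-38337/1595 (≈-24.0357) theta=-2271/1595 (≈-1.4238)
After 6 (thin lens f=55): x=-38337/1595 (≈-24.0357) theta=-86568/87725 (≈-0.9868)
After 7 (propagate distance d=27): x=-4445871/87725 (≈-50.6796) theta=-86568/87725 (≈-0.9868)
After 8 (curved mirror R=62): x=-4445871/87725 (≈-50.6796) theta=1762263/2719475 (≈0.6480)
After 9 (propagate distance d=19 (to screen)): x=-9485364/247225 (≈-38.3673) theta=1762263/2719475 (≈0.6480)
Rounded to 4 decimal places: x = -38.3673

Answer: -38.3673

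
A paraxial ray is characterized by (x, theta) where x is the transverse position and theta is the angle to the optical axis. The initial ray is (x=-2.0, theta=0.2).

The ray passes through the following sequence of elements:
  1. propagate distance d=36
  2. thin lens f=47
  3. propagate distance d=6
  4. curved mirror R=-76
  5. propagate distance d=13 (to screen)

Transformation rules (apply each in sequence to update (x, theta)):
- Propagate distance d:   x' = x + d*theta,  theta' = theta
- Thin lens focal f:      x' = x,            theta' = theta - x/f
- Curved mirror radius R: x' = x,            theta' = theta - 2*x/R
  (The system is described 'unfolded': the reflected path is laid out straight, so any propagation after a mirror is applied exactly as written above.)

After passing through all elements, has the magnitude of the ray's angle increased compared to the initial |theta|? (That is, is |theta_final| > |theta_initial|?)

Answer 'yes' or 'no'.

Answer: yes

Derivation:
Initial: x=-2.0000 theta=0.2000
After 1 (propagate distance d=36): x=5.2000 theta=0.2000
After 2 (thin lens f=47): x=5.2000 theta=21/235 (≈0.0894)
After 3 (propagate distance d=6): x=1348/235 (≈5.7362) theta=21/235 (≈0.0894)
After 4 (curved mirror R=-76): x=1348/235 (≈5.7362) theta=1073/4465 (≈0.2403)
After 5 (propagate distance d=13 (to screen)): x=39561/4465 (≈8.8602) theta=1073/4465 (≈0.2403)
|theta_initial|=0.2000 |theta_final|=1073/4465 (≈0.2403) -> increased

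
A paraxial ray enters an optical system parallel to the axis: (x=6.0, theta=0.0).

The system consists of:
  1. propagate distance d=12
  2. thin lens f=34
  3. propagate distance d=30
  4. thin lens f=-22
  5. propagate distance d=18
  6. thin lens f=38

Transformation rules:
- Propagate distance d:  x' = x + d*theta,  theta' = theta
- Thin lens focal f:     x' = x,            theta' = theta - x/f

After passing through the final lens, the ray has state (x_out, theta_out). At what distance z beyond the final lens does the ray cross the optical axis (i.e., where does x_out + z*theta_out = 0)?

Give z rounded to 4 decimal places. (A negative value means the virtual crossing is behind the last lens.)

Answer: -20.0179

Derivation:
Initial: x=6.0000 theta=0.0000
After 1 (propagate distance d=12): x=6.0000 theta=0.0000
After 2 (thin lens f=34): x=6.0000 theta=-3/17 (≈-0.1765)
After 3 (propagate distance d=30): x=12/17 (≈0.7059) theta=-3/17 (≈-0.1765)
After 4 (thin lens f=-22): x=12/17 (≈0.7059) theta=-27/187 (≈-0.1444)
After 5 (propagate distance d=18): x=-354/187 (≈-1.8930) theta=-27/187 (≈-0.1444)
After 6 (thin lens f=38): x=-354/187 (≈-1.8930) theta=-336/3553 (≈-0.0946)
z_focus = -x_out/theta_out = -(-354/187)/(-336/3553) = -1121/56 ≈ -20.0179
Rounded to 4 decimal places: z = -20.0179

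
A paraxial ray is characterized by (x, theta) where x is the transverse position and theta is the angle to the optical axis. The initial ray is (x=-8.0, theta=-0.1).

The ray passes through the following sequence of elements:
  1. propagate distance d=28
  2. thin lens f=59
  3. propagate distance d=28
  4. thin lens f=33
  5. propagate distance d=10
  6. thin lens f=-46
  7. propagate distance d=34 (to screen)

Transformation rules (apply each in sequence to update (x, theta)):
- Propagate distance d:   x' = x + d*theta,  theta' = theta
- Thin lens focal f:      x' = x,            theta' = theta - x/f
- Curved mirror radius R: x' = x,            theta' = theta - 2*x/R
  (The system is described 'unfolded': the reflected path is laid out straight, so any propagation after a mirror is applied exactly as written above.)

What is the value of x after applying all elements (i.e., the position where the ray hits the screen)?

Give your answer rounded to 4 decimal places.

Answer: 2.7273

Derivation:
Initial: x=-8.0000 theta=-0.1000
After 1 (propagate distance d=28): x=-10.8000 theta=-0.1000
After 2 (thin lens f=59): x=-10.8000 theta=49/590 (≈0.0831)
After 3 (propagate distance d=28): x=-500/59 (≈-8.4746) theta=49/590 (≈0.0831)
After 4 (thin lens f=33): x=-500/59 (≈-8.4746) theta=6617/19470 (≈0.3399)
After 5 (propagate distance d=10): x=-9883/1947 (≈-5.0760) theta=6617/19470 (≈0.3399)
After 6 (thin lens f=-46): x=-9883/1947 (≈-5.0760) theta=51388/223905 (≈0.2295)
After 7 (propagate distance d=34 (to screen)): x=203549/74635 (≈2.7273) theta=51388/223905 (≈0.2295)
Rounded to 4 decimal places: x = 2.7273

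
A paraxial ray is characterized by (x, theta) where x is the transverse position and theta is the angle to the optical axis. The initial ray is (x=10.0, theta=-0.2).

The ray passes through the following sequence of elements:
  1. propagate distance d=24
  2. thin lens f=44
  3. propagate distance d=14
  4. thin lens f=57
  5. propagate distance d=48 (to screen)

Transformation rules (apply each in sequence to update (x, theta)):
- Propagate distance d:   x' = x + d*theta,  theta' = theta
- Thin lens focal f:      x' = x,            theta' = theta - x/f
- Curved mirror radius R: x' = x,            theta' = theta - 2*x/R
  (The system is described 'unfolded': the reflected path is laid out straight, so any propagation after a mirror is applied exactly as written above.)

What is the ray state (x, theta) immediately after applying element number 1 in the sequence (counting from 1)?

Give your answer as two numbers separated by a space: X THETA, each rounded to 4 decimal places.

Initial: x=10.0000 theta=-0.2000
After 1 (propagate distance d=24): x=5.2000 theta=-0.2000
Rounded to 4 decimal places: x = 5.2000, theta = -0.2000

Answer: 5.2000 -0.2000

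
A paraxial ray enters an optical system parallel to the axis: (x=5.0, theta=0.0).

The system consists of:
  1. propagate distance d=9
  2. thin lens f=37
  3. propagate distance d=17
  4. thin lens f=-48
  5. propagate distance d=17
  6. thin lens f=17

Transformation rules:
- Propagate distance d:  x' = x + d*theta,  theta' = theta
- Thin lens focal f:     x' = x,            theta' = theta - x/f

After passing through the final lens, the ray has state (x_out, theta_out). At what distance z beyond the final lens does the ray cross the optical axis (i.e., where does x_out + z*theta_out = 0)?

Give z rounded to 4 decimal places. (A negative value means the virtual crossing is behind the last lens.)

Answer: 8.5708

Derivation:
Initial: x=5.0000 theta=0.0000
After 1 (propagate distance d=9): x=5.0000 theta=0.0000
After 2 (thin lens f=37): x=5.0000 theta=-5/37 (≈-0.1351)
After 3 (propagate distance d=17): x=100/37 (≈2.7027) theta=-5/37 (≈-0.1351)
After 4 (thin lens f=-48): x=100/37 (≈2.7027) theta=-35/444 (≈-0.0788)
After 5 (propagate distance d=17): x=605/444 (≈1.3626) theta=-35/444 (≈-0.0788)
After 6 (thin lens f=17): x=605/444 (≈1.3626) theta=-100/629 (≈-0.1590)
z_focus = -x_out/theta_out = -(605/444)/(-100/629) = 2057/240 ≈ 8.5708
Rounded to 4 decimal places: z = 8.5708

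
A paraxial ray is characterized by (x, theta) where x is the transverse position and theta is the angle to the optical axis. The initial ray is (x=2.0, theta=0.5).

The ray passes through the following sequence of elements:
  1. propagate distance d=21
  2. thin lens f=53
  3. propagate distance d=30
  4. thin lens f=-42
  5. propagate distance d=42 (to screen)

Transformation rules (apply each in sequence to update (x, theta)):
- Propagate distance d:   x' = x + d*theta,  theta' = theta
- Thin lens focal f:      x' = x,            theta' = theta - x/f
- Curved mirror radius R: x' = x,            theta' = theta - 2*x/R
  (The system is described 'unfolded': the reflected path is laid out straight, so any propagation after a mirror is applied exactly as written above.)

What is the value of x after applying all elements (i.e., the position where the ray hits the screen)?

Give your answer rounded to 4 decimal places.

Answer: 51.9434

Derivation:
Initial: x=2.0000 theta=0.5000
After 1 (propagate distance d=21): x=12.5000 theta=0.5000
After 2 (thin lens f=53): x=12.5000 theta=14/53 (≈0.2642)
After 3 (propagate distance d=30): x=2165/106 (≈20.4245) theta=14/53 (≈0.2642)
After 4 (thin lens f=-42): x=2165/106 (≈20.4245) theta=3341/4452 (≈0.7504)
After 5 (propagate distance d=42 (to screen)): x=2753/53 (≈51.9434) theta=3341/4452 (≈0.7504)
Rounded to 4 decimal places: x = 51.9434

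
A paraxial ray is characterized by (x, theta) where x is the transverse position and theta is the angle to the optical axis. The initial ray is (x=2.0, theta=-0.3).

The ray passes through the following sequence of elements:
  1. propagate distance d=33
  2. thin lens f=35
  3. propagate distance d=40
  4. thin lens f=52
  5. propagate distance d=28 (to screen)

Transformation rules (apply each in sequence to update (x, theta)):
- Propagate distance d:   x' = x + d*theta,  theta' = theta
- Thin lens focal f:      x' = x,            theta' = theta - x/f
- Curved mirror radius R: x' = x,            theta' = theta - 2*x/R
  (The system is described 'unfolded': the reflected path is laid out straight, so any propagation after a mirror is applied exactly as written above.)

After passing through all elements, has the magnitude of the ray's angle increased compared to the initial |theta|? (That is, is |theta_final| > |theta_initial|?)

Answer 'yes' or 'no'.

Initial: x=2.0000 theta=-0.3000
After 1 (propagate distance d=33): x=-7.9000 theta=-0.3000
After 2 (thin lens f=35): x=-7.9000 theta=-13/175 (≈-0.0743)
After 3 (propagate distance d=40): x=-761/70 (≈-10.8714) theta=-13/175 (≈-0.0743)
After 4 (thin lens f=52): x=-761/70 (≈-10.8714) theta=2453/18200 (≈0.1348)
After 5 (propagate distance d=28 (to screen)): x=-16147/2275 (≈-7.0976) theta=2453/18200 (≈0.1348)
|theta_initial|=0.3000 |theta_final|=2453/18200 (≈0.1348) -> not increased

Answer: no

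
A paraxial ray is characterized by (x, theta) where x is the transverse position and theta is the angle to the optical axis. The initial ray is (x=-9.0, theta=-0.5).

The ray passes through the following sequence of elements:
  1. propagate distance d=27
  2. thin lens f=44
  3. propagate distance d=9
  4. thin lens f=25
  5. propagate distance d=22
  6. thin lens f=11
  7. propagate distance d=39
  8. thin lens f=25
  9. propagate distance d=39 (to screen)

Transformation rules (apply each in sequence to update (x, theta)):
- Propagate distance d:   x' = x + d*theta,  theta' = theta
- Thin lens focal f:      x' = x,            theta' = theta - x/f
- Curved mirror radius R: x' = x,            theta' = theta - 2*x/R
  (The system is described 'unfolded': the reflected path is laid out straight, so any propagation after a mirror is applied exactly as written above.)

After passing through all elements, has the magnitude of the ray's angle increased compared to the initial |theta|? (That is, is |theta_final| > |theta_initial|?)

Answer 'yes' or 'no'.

Initial: x=-9.0000 theta=-0.5000
After 1 (propagate distance d=27): x=-22.5000 theta=-0.5000
After 2 (thin lens f=44): x=-22.5000 theta=1/88 (≈0.0114)
After 3 (propagate distance d=9): x=-1971/88 (≈-22.3977) theta=1/88 (≈0.0114)
After 4 (thin lens f=25): x=-1971/88 (≈-22.3977) theta=499/550 (≈0.9073)
After 5 (propagate distance d=22): x=-5363/2200 (≈-2.4377) theta=499/550 (≈0.9073)
After 6 (thin lens f=11): x=-5363/2200 (≈-2.4377) theta=27319/24200 (≈1.1289)
After 7 (propagate distance d=39): x=125806/3025 (≈41.5888) theta=27319/24200 (≈1.1289)
After 8 (thin lens f=25): x=125806/3025 (≈41.5888) theta=-323473/605000 (≈-0.5347)
After 9 (propagate distance d=39 (to screen)): x=1140523/55000 (≈20.7368) theta=-323473/605000 (≈-0.5347)
|theta_initial|=0.5000 |theta_final|=323473/605000 (≈0.5347) -> increased

Answer: yes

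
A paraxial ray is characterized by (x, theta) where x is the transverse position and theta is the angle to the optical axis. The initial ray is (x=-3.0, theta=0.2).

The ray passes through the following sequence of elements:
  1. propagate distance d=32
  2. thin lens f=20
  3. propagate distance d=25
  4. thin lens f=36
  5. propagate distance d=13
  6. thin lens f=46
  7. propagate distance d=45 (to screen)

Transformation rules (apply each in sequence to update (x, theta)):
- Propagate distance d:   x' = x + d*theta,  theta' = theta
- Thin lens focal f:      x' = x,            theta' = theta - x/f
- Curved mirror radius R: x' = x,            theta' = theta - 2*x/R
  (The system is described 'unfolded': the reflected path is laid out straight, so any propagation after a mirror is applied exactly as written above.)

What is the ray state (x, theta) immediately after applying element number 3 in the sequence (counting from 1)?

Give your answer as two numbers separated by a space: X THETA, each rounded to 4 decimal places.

Initial: x=-3.0000 theta=0.2000
After 1 (propagate distance d=32): x=3.4000 theta=0.2000
After 2 (thin lens f=20): x=3.4000 theta=0.0300
After 3 (propagate distance d=25): x=4.1500 theta=0.0300
Rounded to 4 decimal places: x = 4.1500, theta = 0.0300

Answer: 4.1500 0.0300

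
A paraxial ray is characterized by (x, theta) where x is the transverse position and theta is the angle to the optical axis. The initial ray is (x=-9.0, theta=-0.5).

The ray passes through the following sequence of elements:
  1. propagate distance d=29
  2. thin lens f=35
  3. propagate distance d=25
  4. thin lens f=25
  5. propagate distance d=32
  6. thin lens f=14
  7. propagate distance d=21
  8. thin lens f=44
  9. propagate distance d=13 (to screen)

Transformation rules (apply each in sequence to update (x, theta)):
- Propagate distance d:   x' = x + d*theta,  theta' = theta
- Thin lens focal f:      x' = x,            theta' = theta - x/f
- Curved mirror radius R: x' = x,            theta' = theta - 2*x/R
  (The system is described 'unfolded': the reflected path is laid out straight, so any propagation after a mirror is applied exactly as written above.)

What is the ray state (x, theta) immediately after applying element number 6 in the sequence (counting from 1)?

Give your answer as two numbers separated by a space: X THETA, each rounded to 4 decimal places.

Answer: 10.8657 0.1639

Derivation:
Initial: x=-9.0000 theta=-0.5000
After 1 (propagate distance d=29): x=-23.5000 theta=-0.5000
After 2 (thin lens f=35): x=-23.5000 theta=6/35 (≈0.1714)
After 3 (propagate distance d=25): x=-269/14 (≈-19.2143) theta=6/35 (≈0.1714)
After 4 (thin lens f=25): x=-269/14 (≈-19.2143) theta=0.9400
After 5 (propagate distance d=32): x=3803/350 (≈10.8657) theta=0.9400
After 6 (thin lens f=14): x=3803/350 (≈10.8657) theta=803/4900 (≈0.1639)
Rounded to 4 decimal places: x = 10.8657, theta = 0.1639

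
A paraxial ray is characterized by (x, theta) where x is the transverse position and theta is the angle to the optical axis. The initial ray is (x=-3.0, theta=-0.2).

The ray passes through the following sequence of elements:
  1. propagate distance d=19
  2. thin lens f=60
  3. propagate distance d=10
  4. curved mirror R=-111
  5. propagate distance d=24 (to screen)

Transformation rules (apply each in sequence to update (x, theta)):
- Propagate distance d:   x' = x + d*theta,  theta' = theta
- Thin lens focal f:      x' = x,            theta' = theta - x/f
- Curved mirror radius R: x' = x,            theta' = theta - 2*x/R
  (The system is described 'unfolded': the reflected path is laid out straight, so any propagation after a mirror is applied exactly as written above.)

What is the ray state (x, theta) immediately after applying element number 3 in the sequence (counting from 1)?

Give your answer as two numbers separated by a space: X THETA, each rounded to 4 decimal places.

Initial: x=-3.0000 theta=-0.2000
After 1 (propagate distance d=19): x=-6.8000 theta=-0.2000
After 2 (thin lens f=60): x=-6.8000 theta=-13/150 (≈-0.0867)
After 3 (propagate distance d=10): x=-23/3 (≈-7.6667) theta=-13/150 (≈-0.0867)
Rounded to 4 decimal places: x = -7.6667, theta = -0.0867

Answer: -7.6667 -0.0867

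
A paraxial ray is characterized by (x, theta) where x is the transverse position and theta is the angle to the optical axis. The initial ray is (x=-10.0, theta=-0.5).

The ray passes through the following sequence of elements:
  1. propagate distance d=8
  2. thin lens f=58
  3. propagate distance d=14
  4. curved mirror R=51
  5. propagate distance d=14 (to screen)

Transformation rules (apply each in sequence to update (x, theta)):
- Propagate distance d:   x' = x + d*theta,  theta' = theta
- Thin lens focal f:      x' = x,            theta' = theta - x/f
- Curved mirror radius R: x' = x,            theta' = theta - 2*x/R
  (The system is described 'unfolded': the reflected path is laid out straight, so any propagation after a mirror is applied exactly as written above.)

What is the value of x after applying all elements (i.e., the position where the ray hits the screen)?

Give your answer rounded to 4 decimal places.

Answer: -11.5673

Derivation:
Initial: x=-10.0000 theta=-0.5000
After 1 (propagate distance d=8): x=-14.0000 theta=-0.5000
After 2 (thin lens f=58): x=-14.0000 theta=-15/58 (≈-0.2586)
After 3 (propagate distance d=14): x=-511/29 (≈-17.6207) theta=-15/58 (≈-0.2586)
After 4 (curved mirror R=51): x=-511/29 (≈-17.6207) theta=1279/2958 (≈0.4324)
After 5 (propagate distance d=14 (to screen)): x=-17108/1479 (≈-11.5673) theta=1279/2958 (≈0.4324)
Rounded to 4 decimal places: x = -11.5673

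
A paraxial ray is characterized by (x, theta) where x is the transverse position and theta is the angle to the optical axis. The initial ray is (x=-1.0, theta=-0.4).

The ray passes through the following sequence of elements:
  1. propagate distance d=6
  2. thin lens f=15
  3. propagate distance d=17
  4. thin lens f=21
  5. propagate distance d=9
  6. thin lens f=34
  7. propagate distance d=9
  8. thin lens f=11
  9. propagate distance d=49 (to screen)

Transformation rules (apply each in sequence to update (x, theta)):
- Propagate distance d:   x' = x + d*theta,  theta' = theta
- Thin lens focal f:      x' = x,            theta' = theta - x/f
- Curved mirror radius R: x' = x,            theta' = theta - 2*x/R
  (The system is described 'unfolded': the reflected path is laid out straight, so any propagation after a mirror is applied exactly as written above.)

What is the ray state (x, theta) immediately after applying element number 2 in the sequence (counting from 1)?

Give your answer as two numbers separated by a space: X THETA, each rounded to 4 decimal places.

Answer: -3.4000 -0.1733

Derivation:
Initial: x=-1.0000 theta=-0.4000
After 1 (propagate distance d=6): x=-3.4000 theta=-0.4000
After 2 (thin lens f=15): x=-3.4000 theta=-13/75 (≈-0.1733)
Rounded to 4 decimal places: x = -3.4000, theta = -0.1733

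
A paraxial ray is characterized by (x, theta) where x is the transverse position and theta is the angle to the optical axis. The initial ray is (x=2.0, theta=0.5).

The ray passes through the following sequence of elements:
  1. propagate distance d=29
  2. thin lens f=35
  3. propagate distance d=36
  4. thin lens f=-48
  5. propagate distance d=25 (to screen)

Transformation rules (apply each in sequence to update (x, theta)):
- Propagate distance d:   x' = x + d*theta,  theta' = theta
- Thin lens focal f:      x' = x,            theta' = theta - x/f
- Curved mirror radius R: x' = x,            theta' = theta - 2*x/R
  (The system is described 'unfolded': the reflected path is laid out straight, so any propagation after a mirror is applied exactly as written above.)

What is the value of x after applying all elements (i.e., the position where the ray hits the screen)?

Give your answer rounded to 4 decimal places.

Initial: x=2.0000 theta=0.5000
After 1 (propagate distance d=29): x=16.5000 theta=0.5000
After 2 (thin lens f=35): x=16.5000 theta=1/35 (≈0.0286)
After 3 (propagate distance d=36): x=1227/70 (≈17.5286) theta=1/35 (≈0.0286)
After 4 (thin lens f=-48): x=1227/70 (≈17.5286) theta=63/160 (≈0.3938)
After 5 (propagate distance d=25 (to screen)): x=30657/1120 (≈27.3723) theta=63/160 (≈0.3938)
Rounded to 4 decimal places: x = 27.3723

Answer: 27.3723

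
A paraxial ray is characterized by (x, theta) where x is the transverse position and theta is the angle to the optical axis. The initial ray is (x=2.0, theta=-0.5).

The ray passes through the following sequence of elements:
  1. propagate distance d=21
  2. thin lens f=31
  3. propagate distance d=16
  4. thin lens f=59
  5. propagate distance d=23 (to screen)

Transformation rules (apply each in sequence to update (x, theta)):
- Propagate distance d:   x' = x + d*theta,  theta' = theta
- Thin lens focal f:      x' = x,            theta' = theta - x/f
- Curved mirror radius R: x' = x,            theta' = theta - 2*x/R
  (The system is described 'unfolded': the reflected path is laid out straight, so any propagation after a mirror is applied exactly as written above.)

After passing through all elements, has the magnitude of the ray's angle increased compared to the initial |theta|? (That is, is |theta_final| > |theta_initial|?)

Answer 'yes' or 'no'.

Initial: x=2.0000 theta=-0.5000
After 1 (propagate distance d=21): x=-8.5000 theta=-0.5000
After 2 (thin lens f=31): x=-8.5000 theta=-7/31 (≈-0.2258)
After 3 (propagate distance d=16): x=-751/62 (≈-12.1129) theta=-7/31 (≈-0.2258)
After 4 (thin lens f=59): x=-751/62 (≈-12.1129) theta=-75/3658 (≈-0.0205)
After 5 (propagate distance d=23 (to screen)): x=-23017/1829 (≈-12.5845) theta=-75/3658 (≈-0.0205)
|theta_initial|=0.5000 |theta_final|=75/3658 (≈0.0205) -> not increased

Answer: no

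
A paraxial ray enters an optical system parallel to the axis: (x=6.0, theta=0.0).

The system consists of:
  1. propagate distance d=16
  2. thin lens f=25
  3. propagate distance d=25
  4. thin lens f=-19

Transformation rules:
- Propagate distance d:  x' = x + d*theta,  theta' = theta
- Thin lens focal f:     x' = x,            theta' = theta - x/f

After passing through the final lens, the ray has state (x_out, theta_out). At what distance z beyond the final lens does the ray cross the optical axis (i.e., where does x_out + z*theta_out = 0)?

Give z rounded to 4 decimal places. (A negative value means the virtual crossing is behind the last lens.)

Answer: 0.0000

Derivation:
Initial: x=6.0000 theta=0.0000
After 1 (propagate distance d=16): x=6.0000 theta=0.0000
After 2 (thin lens f=25): x=6.0000 theta=-0.2400
After 3 (propagate distance d=25): x=0.0000 theta=-0.2400
After 4 (thin lens f=-19): x=0.0000 theta=-0.2400
z_focus = -x_out/theta_out = -(0.0000)/(-0.2400) = 0.0000
Rounded to 4 decimal places: z = 0.0000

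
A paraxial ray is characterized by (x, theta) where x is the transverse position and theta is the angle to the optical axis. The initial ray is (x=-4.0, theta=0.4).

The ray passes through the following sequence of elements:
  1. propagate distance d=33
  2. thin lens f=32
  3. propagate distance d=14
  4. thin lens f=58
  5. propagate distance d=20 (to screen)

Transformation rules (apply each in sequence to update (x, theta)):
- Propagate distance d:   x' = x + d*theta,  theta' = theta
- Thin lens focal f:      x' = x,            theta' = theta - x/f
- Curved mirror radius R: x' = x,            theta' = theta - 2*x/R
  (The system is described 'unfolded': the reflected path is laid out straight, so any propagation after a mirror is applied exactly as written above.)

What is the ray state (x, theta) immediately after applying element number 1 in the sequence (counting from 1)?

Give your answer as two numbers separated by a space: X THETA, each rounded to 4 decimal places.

Answer: 9.2000 0.4000

Derivation:
Initial: x=-4.0000 theta=0.4000
After 1 (propagate distance d=33): x=9.2000 theta=0.4000
Rounded to 4 decimal places: x = 9.2000, theta = 0.4000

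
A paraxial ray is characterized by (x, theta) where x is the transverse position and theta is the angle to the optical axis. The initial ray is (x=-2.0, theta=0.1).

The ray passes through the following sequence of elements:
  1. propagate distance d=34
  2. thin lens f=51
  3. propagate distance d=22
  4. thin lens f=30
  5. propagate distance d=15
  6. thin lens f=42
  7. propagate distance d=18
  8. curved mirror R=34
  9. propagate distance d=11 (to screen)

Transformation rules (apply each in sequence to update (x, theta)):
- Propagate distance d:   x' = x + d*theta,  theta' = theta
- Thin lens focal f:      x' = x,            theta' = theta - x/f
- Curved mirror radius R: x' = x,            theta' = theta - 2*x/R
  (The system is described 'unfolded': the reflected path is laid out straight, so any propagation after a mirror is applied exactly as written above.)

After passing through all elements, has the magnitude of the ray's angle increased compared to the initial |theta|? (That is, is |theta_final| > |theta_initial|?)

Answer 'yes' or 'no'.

Answer: yes

Derivation:
Initial: x=-2.0000 theta=0.1000
After 1 (propagate distance d=34): x=1.4000 theta=0.1000
After 2 (thin lens f=51): x=1.4000 theta=37/510 (≈0.0725)
After 3 (propagate distance d=22): x=764/255 (≈2.9961) theta=37/510 (≈0.0725)
After 4 (thin lens f=30): x=764/255 (≈2.9961) theta=-209/7650 (≈-0.0273)
After 5 (propagate distance d=15): x=1319/510 (≈2.5863) theta=-209/7650 (≈-0.0273)
After 6 (thin lens f=42): x=1319/510 (≈2.5863) theta=-9521/107100 (≈-0.0889)
After 7 (propagate distance d=18): x=8801/8925 (≈0.9861) theta=-9521/107100 (≈-0.0889)
After 8 (curved mirror R=34): x=8801/8925 (≈0.9861) theta=-267469/1820700 (≈-0.1469)
After 9 (propagate distance d=11 (to screen)): x=-229351/364140 (≈-0.6298) theta=-267469/1820700 (≈-0.1469)
|theta_initial|=0.1000 |theta_final|=267469/1820700 (≈0.1469) -> increased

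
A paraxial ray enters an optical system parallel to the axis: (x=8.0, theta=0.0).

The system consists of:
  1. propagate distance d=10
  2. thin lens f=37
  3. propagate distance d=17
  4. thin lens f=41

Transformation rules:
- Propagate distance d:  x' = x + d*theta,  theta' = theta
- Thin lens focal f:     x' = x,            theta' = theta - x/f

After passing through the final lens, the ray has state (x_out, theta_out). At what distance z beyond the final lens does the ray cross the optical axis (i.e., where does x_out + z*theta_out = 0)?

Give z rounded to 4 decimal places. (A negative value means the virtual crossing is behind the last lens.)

Answer: 13.4426

Derivation:
Initial: x=8.0000 theta=0.0000
After 1 (propagate distance d=10): x=8.0000 theta=0.0000
After 2 (thin lens f=37): x=8.0000 theta=-8/37 (≈-0.2162)
After 3 (propagate distance d=17): x=160/37 (≈4.3243) theta=-8/37 (≈-0.2162)
After 4 (thin lens f=41): x=160/37 (≈4.3243) theta=-488/1517 (≈-0.3217)
z_focus = -x_out/theta_out = -(160/37)/(-488/1517) = 820/61 ≈ 13.4426
Rounded to 4 decimal places: z = 13.4426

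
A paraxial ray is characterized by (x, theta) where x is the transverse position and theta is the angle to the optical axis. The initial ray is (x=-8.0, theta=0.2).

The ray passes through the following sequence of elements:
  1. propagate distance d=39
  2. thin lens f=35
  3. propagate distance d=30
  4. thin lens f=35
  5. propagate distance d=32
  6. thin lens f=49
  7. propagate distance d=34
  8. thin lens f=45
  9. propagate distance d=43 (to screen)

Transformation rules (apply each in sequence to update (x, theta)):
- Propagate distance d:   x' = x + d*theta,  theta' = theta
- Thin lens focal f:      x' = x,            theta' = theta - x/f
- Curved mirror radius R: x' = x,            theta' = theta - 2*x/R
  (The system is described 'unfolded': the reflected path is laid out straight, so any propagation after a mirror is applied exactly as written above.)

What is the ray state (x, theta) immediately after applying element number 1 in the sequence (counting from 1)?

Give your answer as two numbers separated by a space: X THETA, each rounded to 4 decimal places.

Initial: x=-8.0000 theta=0.2000
After 1 (propagate distance d=39): x=-0.2000 theta=0.2000
Rounded to 4 decimal places: x = -0.2000, theta = 0.2000

Answer: -0.2000 0.2000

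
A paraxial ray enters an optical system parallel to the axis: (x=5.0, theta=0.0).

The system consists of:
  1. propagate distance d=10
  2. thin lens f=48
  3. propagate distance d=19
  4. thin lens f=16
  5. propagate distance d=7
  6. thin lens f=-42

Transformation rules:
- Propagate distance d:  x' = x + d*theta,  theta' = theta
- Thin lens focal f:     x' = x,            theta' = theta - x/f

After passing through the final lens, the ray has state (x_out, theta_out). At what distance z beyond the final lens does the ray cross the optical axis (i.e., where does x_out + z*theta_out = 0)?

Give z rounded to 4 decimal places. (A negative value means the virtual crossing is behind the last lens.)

Answer: 3.5945

Derivation:
Initial: x=5.0000 theta=0.0000
After 1 (propagate distance d=10): x=5.0000 theta=0.0000
After 2 (thin lens f=48): x=5.0000 theta=-5/48 (≈-0.1042)
After 3 (propagate distance d=19): x=145/48 (≈3.0208) theta=-5/48 (≈-0.1042)
After 4 (thin lens f=16): x=145/48 (≈3.0208) theta=-75/256 (≈-0.2930)
After 5 (propagate distance d=7): x=745/768 (≈0.9701) theta=-75/256 (≈-0.2930)
After 6 (thin lens f=-42): x=745/768 (≈0.9701) theta=-8705/32256 (≈-0.2699)
z_focus = -x_out/theta_out = -(745/768)/(-8705/32256) = 6258/1741 ≈ 3.5945
Rounded to 4 decimal places: z = 3.5945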